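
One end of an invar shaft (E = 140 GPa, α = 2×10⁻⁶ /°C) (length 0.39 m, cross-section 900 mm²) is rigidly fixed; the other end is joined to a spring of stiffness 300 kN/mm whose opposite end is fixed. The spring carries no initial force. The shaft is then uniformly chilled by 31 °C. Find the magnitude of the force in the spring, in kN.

The unrestrained thermal change is αΔT L = 2×10⁻⁶ × 31 × 390 = 0.02418 mm.
With a force P in the spring, the elastic change of the shaft is PL/(AE) and that of the spring is P/k; compatibility requires their sum to equal δ_free.
P [ L/(AE) + 1/k ] = δ_free → P [ 390/(900×140×10³) + 1/(300×10³) ] = 0.02418.
P = 0.02418 / 6.429×10⁻⁶ = 3761 N.

P ≈ 3.76 kN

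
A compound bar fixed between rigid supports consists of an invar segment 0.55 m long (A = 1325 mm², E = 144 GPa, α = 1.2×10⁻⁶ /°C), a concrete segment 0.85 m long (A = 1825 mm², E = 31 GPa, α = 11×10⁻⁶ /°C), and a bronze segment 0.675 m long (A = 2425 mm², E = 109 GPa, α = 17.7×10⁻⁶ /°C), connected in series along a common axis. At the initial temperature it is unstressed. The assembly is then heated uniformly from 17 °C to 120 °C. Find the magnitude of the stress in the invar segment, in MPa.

σ ≈ 83.4 MPa (compressive)

With the walls removed the bar would change length by δ_free = Σ αᵢΔT Lᵢ = 1.2×10⁻⁶×103×550 + 11×10⁻⁶×103×850 + 17.7×10⁻⁶×103×675 = 2.262 mm.
The walls prevent any net length change, so an axial force P (same in every segment) develops. Compatibility: P · Σ Lᵢ/(AᵢEᵢ) = δ_free.
The series flexibility is Σ Lᵢ/(AᵢEᵢ) = 550/(1325×144×10³) + 850/(1825×31×10³) + 675/(2425×109×10³) = 2.046×10⁻⁵ mm/N.
Hence P = δ_free / Σ(L/AE) = 2.262/2.046×10⁻⁵ = 110.5 kN (compressive).
σ_{invar} = P / A = 110500 / 1325 = 83.42 MPa.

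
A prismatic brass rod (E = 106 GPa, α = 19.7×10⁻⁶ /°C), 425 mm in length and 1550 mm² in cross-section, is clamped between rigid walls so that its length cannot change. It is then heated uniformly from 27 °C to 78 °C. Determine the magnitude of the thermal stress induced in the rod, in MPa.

Because both ends are immovable the net strain is zero, and the suppressed thermal strain is αΔT = 19.7×10⁻⁶ × 51 = 1004.7×10⁻⁶.
σ = EαΔT = 106×10³ × 19.7×10⁻⁶ × 51 = 106.5 MPa (compressive; the rod is trying to expand).

σ ≈ 106 MPa (compressive)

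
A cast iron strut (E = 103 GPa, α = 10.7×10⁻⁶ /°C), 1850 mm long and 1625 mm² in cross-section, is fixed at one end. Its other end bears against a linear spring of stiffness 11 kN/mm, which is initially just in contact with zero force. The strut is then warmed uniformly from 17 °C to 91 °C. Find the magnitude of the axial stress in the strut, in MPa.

σ ≈ 8.84 MPa (compressive)

Free thermal expansion: δ_free = αΔT L = 10.7×10⁻⁶ × 74 × 1850 = 1.465 mm.
With a force P in the spring, the elastic change of the strut is PL/(AE) and that of the spring is P/k; compatibility requires their sum to equal δ_free.
So P = δ_free / [L/(AE) + 1/k] = 1.465 / [ 1850/(1625×103×10³) + 1/(11×10³) ].
P = 1.465 / 0.000102 = 14370 N.
σ = P/A = 14370/1625 = 8.841 MPa.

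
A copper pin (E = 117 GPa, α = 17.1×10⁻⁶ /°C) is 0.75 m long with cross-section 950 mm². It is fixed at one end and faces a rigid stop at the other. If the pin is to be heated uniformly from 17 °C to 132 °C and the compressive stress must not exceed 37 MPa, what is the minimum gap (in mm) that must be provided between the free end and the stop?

With no wall the pin would lengthen by αΔT L = 17.1×10⁻⁶ × 115 × 750 = 1.475 mm.
A stress of 37 MPa corresponds to the wall pushing the pin back by σL/E = 37×750/(117×10³) = 0.2372 mm.
The gap must absorb the remainder: g_min = 1.475 − 0.2372 = 1.238 mm.

g ≈ 1.24 mm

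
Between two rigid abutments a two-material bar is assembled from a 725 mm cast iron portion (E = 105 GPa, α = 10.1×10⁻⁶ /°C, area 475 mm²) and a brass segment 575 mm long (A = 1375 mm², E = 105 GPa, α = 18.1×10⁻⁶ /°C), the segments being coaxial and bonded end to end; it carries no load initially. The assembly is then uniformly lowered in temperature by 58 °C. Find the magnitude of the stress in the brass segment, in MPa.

If the supports were absent, the total length change would be Σ αᵢΔT Lᵢ = 10.1×10⁻⁶×58×725 + 18.1×10⁻⁶×58×575 = 1.028 mm.
The walls prevent any net length change, so an axial force P (same in every segment) develops. Compatibility: P · Σ Lᵢ/(AᵢEᵢ) = δ_free.
Σ Lᵢ/(AᵢEᵢ) = 725/(475×105×10³) + 575/(1375×105×10³) = 1.852×10⁻⁵ mm/N.
So P = 1.028 / 1.852×10⁻⁵ = 55.53 kN, tensile.
σ_{brass} = P / A = 55530 / 1375 = 40.38 MPa.

σ ≈ 40.4 MPa (tensile)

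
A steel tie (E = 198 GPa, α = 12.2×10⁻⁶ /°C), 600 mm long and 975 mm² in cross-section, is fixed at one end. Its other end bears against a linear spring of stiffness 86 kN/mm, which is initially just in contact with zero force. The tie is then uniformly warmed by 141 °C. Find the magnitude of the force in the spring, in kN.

If the spring were absent the tie would lengthen by αΔT L = 12.2×10⁻⁶ × 141 × 600 = 1.032 mm.
Let P be the compressive force at the spring. The tie shortens elastically by PL/(AE) and the spring compresses by P/k; together these equal δ_free.
P [ L/(AE) + 1/k ] = δ_free → P [ 600/(975×198×10³) + 1/(86×10³) ] = 1.032.
P = 1.032 / 1.474×10⁻⁵ = 70040 N.

P ≈ 70 kN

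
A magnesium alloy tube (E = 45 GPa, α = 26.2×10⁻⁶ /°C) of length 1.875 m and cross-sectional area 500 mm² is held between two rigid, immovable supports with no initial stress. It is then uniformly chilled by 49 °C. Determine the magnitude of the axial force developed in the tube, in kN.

The ends cannot move, so σ = EαΔT = 45×10³ × 26.2×10⁻⁶ × 49 = 57.77 MPa.
Axial force P = σA = 57.77 × 500 = 28890 N = 28.89 kN, tensile.

P ≈ 28.9 kN (tensile)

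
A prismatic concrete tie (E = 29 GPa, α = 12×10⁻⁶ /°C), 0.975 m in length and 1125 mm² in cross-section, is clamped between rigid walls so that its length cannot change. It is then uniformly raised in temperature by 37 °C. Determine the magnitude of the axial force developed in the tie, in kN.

Full restraint means ε = 0, so the stress is σ = EαΔT = 29×10³ × 12×10⁻⁶ × 37 = 12.88 MPa.
Axial force P = σA = 12.88 × 1125 = 14490 N = 14.49 kN, compressive.

P ≈ 14.5 kN (compressive)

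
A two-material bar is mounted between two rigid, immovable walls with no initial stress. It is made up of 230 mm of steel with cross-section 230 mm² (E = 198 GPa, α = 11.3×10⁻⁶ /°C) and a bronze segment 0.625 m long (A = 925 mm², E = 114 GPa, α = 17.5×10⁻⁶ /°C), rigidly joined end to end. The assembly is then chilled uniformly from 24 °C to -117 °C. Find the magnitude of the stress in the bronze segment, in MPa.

σ ≈ 188 MPa (tensile)

With the walls removed the bar would change length by δ_free = Σ αᵢΔT Lᵢ = 11.3×10⁻⁶×141×230 + 17.5×10⁻⁶×141×625 = 1.909 mm.
Since the ends are fixed, an axial force P builds up, equal in every segment, with P · Σ Lᵢ/(AᵢEᵢ) = δ_free.
Σ Lᵢ/(AᵢEᵢ) = 230/(230×198×10³) + 625/(925×114×10³) = 1.098×10⁻⁵ mm/N.
Hence P = δ_free / Σ(L/AE) = 1.909/1.098×10⁻⁵ = 173.9 kN (tensile).
σ_{bronze} = P / A = 173900 / 925 = 188 MPa.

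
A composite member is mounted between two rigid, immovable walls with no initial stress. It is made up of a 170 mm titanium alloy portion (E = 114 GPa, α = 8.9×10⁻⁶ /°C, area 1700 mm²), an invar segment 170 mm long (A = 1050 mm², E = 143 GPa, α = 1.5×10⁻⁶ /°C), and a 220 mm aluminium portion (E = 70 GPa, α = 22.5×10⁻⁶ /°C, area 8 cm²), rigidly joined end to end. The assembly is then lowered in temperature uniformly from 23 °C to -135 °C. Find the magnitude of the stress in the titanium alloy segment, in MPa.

Free thermal contraction of the whole bar: Σ αᵢΔT Lᵢ = 8.9×10⁻⁶×158×170 + 1.5×10⁻⁶×158×170 + 22.5×10⁻⁶×158×220 = 1.061 mm.
The walls prevent any net length change, so an axial force P (same in every segment) develops. Compatibility: P · Σ Lᵢ/(AᵢEᵢ) = δ_free.
The series flexibility is Σ Lᵢ/(AᵢEᵢ) = 170/(1700×114×10³) + 170/(1050×143×10³) + 220/(800×70×10³) = 5.938×10⁻⁶ mm/N.
P = 1.061 / 5.938×10⁻⁶ = 178800 N = 178.8 kN, tensile.
σ_{titanium alloy} = P / A = 178800 / 1700 = 105.2 MPa.

σ ≈ 105 MPa (tensile)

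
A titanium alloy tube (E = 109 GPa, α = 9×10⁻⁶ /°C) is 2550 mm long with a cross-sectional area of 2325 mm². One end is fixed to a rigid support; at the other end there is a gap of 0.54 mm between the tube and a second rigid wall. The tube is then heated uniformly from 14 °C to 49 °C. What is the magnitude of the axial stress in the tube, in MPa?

σ ≈ 11.3 MPa (compressive)

Free thermal elongation = αΔT L = 9×10⁻⁶ × 35 × 2550 = 0.8033 mm.
After closing the 0.54 mm clearance, 0.8033 − 0.54 = 0.2632 mm of expansion remains to be suppressed by the wall.
That suppressed elongation corresponds to σ = E·Δ/L = 109×10³ × 0.2632/2550 = 11.25 MPa.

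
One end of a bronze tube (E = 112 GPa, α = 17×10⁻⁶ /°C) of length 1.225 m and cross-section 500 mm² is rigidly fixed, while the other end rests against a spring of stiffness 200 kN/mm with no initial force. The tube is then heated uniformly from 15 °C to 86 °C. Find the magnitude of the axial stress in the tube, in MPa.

Free thermal expansion: δ_free = αΔT L = 17×10⁻⁶ × 71 × 1225 = 1.479 mm.
Let P be the compressive force at the spring. The tube shortens elastically by PL/(AE) and the spring compresses by P/k; together these equal δ_free.
P [ L/(AE) + 1/k ] = δ_free → P [ 1225/(500×112×10³) + 1/(200×10³) ] = 1.479.
P = 1.479 / 2.687×10⁻⁵ = 55020 N.
σ = P/A = 55020/500 = 110 MPa.

σ ≈ 110 MPa (compressive)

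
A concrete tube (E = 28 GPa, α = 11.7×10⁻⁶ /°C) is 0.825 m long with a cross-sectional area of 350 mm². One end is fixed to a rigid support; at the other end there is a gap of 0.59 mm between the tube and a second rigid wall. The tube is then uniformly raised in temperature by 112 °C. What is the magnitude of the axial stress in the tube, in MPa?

σ ≈ 16.7 MPa (compressive)

Unrestrained expansion: δ_free = αΔT L = 11.7×10⁻⁶ × 112 × 825 = 1.081 mm.
After closing the 0.59 mm clearance, 1.081 − 0.59 = 0.4911 mm of expansion remains to be suppressed by the wall.
So σ = E(δ_free − g)/L = 28×10³ × 0.4911/825 = 16.67 MPa.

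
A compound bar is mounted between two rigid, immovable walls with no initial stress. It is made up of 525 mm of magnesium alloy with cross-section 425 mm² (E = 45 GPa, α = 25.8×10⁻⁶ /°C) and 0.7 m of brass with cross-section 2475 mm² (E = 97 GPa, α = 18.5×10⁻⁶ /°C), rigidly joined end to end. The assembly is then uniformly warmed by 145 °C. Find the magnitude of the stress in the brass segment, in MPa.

Free thermal expansion of the whole bar: Σ αᵢΔT Lᵢ = 25.8×10⁻⁶×145×525 + 18.5×10⁻⁶×145×700 = 3.842 mm.
The rigid supports impose zero overall length change; the single axial force P common to all segments must satisfy P Σ Lᵢ/(AᵢEᵢ) = δ_free.
The series flexibility is Σ Lᵢ/(AᵢEᵢ) = 525/(425×45×10³) + 700/(2475×97×10³) = 3.037×10⁻⁵ mm/N.
So P = 3.842 / 3.037×10⁻⁵ = 126.5 kN, compressive.
σ_{brass} = P / A = 126500 / 2475 = 51.12 MPa.

σ ≈ 51.1 MPa (compressive)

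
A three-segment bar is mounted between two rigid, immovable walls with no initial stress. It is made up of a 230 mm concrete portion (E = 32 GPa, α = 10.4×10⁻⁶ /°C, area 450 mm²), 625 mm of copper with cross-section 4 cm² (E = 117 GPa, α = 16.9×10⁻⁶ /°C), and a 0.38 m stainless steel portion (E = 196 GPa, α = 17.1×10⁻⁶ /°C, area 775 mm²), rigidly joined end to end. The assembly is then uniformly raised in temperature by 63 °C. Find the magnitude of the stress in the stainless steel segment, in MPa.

With the walls removed the bar would change length by δ_free = Σ αᵢΔT Lᵢ = 10.4×10⁻⁶×63×230 + 16.9×10⁻⁶×63×625 + 17.1×10⁻⁶×63×380 = 1.226 mm.
The walls prevent any net length change, so an axial force P (same in every segment) develops. Compatibility: P · Σ Lᵢ/(AᵢEᵢ) = δ_free.
The series flexibility is Σ Lᵢ/(AᵢEᵢ) = 230/(450×32×10³) + 625/(400×117×10³) + 380/(775×196×10³) = 3.183×10⁻⁵ mm/N.
Hence P = δ_free / Σ(L/AE) = 1.226/3.183×10⁻⁵ = 38.5 kN (compressive).
σ_{stainless steel} = P / A = 38500 / 775 = 49.68 MPa.

σ ≈ 49.7 MPa (compressive)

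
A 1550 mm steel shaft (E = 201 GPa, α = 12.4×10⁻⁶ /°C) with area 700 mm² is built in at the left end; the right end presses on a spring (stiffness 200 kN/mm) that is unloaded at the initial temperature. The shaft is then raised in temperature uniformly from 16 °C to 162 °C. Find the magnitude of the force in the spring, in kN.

P ≈ 175 kN

If the spring were absent the shaft would lengthen by αΔT L = 12.4×10⁻⁶ × 146 × 1550 = 2.806 mm.
Let P be the compressive force at the spring. The shaft shortens elastically by PL/(AE) and the spring compresses by P/k; together these equal δ_free.
So P = δ_free / [L/(AE) + 1/k] = 2.806 / [ 1550/(700×201×10³) + 1/(200×10³) ].
P = 2.806 / 1.602×10⁻⁵ = 175200 N.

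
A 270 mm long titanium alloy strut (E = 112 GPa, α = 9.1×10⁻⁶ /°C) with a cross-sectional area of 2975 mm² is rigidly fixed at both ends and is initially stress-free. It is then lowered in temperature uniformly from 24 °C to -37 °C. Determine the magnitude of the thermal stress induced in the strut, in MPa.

With length fixed, the mechanical strain must cancel the thermal strain αΔT = 9.1×10⁻⁶ × 61 = 555.1×10⁻⁶.
σ = EαΔT = 112×10³ × 9.1×10⁻⁶ × 61 = 62.17 MPa (tensile; the strut is trying to contract).

σ ≈ 62.2 MPa (tensile)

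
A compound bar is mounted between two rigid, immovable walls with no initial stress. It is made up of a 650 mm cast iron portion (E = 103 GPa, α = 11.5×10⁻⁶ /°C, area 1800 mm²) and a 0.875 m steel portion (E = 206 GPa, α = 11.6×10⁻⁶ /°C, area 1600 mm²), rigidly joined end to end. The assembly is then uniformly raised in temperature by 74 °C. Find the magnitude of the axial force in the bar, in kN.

Free thermal expansion of the whole bar: Σ αᵢΔT Lᵢ = 11.5×10⁻⁶×74×650 + 11.6×10⁻⁶×74×875 = 1.304 mm.
The walls prevent any net length change, so an axial force P (same in every segment) develops. Compatibility: P · Σ Lᵢ/(AᵢEᵢ) = δ_free.
Σ Lᵢ/(AᵢEᵢ) = 650/(1800×103×10³) + 875/(1600×206×10³) = 6.161×10⁻⁶ mm/N.
P = 1.304 / 6.161×10⁻⁶ = 211700 N = 211.7 kN, compressive.

P ≈ 212 kN (compressive)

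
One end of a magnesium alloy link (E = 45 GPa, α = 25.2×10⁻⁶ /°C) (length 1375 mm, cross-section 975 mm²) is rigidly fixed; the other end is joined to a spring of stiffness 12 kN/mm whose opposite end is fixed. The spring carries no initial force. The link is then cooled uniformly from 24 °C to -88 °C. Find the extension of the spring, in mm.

δ ≈ 2.82 mm

If the spring were absent the link would shorten by αΔT L = 25.2×10⁻⁶ × 112 × 1375 = 3.881 mm.
With a force P in the spring, the elastic change of the link is PL/(AE) and that of the spring is P/k; compatibility requires their sum to equal δ_free.
P [ L/(AE) + 1/k ] = δ_free → P [ 1375/(975×45×10³) + 1/(12×10³) ] = 3.881.
P = 3.881 / 0.0001147 = 33840 N.
Spring extension = P/k = 33840/(12×10³) = 2.82 mm.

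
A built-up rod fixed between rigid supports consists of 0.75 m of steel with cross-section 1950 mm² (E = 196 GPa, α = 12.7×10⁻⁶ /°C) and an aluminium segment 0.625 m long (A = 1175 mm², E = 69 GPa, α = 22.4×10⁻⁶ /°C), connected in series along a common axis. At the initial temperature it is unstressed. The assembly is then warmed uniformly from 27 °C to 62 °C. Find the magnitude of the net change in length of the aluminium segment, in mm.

|ΔL| ≈ 0.166 mm

If the supports were absent, the total length change would be Σ αᵢΔT Lᵢ = 12.7×10⁻⁶×35×750 + 22.4×10⁻⁶×35×625 = 0.8234 mm.
The walls prevent any net length change, so an axial force P (same in every segment) develops. Compatibility: P · Σ Lᵢ/(AᵢEᵢ) = δ_free.
Σ Lᵢ/(AᵢEᵢ) = 750/(1950×196×10³) + 625/(1175×69×10³) = 9.671×10⁻⁶ mm/N.
P = 0.8234 / 9.671×10⁻⁶ = 85140 N = 85.14 kN, compressive.
For the aluminium segment, free thermal change = 22.4×10⁻⁶×35×625 = 0.49 mm and elastic change from P = 85140×625/(1175×69×10³) = 0.6563 mm; these oppose, so the net change is 0.166 mm (segment shortens).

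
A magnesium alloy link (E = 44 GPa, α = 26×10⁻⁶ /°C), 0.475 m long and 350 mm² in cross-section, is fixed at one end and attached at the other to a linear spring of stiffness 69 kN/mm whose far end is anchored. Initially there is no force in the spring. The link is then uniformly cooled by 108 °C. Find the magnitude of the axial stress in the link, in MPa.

If the spring were absent the link would shorten by αΔT L = 26×10⁻⁶ × 108 × 475 = 1.334 mm.
With a force P in the spring, the elastic change of the link is PL/(AE) and that of the spring is P/k; compatibility requires their sum to equal δ_free.
So P = δ_free / [L/(AE) + 1/k] = 1.334 / [ 475/(350×44×10³) + 1/(69×10³) ].
P = 1.334 / 4.534×10⁻⁵ = 29420 N.
σ = P/A = 29420/350 = 84.06 MPa.

σ ≈ 84.1 MPa (tensile)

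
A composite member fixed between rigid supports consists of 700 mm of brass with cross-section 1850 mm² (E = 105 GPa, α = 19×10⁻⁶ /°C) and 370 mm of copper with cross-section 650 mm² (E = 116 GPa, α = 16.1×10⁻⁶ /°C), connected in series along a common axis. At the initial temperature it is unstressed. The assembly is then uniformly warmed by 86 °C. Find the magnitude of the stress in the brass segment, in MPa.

With the walls removed the bar would change length by δ_free = Σ αᵢΔT Lᵢ = 19×10⁻⁶×86×700 + 16.1×10⁻⁶×86×370 = 1.656 mm.
Since the ends are fixed, an axial force P builds up, equal in every segment, with P · Σ Lᵢ/(AᵢEᵢ) = δ_free.
Σ Lᵢ/(AᵢEᵢ) = 700/(1850×105×10³) + 370/(650×116×10³) = 8.511×10⁻⁶ mm/N.
So P = 1.656 / 8.511×10⁻⁶ = 194.6 kN, compressive.
σ_{brass} = P / A = 194600 / 1850 = 105.2 MPa.

σ ≈ 105 MPa (compressive)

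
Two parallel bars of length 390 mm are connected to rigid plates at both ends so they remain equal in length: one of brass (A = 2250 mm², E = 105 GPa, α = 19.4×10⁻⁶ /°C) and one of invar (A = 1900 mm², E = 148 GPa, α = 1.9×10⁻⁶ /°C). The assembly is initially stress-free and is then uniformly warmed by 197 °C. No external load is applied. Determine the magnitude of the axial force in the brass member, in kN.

P ≈ 443 kN (compressive in the brass)

Equilibrium of a rigid end plate with no external load gives equal and opposite internal forces ±P in the two members. Since α_{brass} > α_{invar}, heating drives the brass into compression and the invar into tension.
Equating the net (thermal + elastic) strains gives |α₁ − α₂|·ΔT = P·[1/(A₁E₁) + 1/(A₂E₂)].
|α₁ − α₂|·ΔT = 17.5×10⁻⁶ × 197 = 0.003447.
1/(A₁E₁) + 1/(A₂E₂) = 1/(2250×105×10³) + 1/(1900×148×10³) = 7.789×10⁻⁹ N⁻¹.
P = 0.003447 / 7.789×10⁻⁹ = 442600 N = 442.6 kN.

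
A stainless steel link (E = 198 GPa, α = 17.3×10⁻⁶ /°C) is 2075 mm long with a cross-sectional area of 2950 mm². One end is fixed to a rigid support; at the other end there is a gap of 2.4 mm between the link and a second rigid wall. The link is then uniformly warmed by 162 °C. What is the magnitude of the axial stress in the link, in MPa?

σ ≈ 326 MPa (compressive)

Free thermal elongation = αΔT L = 17.3×10⁻⁶ × 162 × 2075 = 5.815 mm.
The gap closes (δ_free > 2.4 mm) and the wall then resists a further 5.815 − 2.4 = 3.415 mm of expansion.
That suppressed elongation corresponds to σ = E·Δ/L = 198×10³ × 3.415/2075 = 325.9 MPa.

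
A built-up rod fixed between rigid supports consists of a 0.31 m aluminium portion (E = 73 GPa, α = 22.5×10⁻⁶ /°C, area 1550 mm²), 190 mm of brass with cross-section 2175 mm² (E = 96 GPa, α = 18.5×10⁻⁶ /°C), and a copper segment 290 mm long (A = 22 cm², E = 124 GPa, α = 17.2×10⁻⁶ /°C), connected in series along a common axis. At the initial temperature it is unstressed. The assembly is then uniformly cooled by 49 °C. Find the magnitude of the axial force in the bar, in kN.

With the walls removed the bar would change length by δ_free = Σ αᵢΔT Lᵢ = 22.5×10⁻⁶×49×310 + 18.5×10⁻⁶×49×190 + 17.2×10⁻⁶×49×290 = 0.7584 mm.
The rigid supports impose zero overall length change; the single axial force P common to all segments must satisfy P Σ Lᵢ/(AᵢEᵢ) = δ_free.
Σ Lᵢ/(AᵢEᵢ) = 310/(1550×73×10³) + 190/(2175×96×10³) + 290/(2200×124×10³) = 4.713×10⁻⁶ mm/N.
So P = 0.7584 / 4.713×10⁻⁶ = 160.9 kN, tensile.

P ≈ 161 kN (tensile)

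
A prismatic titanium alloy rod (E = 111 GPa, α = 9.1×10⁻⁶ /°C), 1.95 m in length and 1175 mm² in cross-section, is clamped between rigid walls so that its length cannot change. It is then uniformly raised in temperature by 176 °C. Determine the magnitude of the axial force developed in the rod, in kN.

P ≈ 209 kN (compressive)

The ends cannot move, so σ = EαΔT = 111×10³ × 9.1×10⁻⁶ × 176 = 177.8 MPa.
Axial force P = σA = 177.8 × 1175 = 208900 N = 208.9 kN, compressive.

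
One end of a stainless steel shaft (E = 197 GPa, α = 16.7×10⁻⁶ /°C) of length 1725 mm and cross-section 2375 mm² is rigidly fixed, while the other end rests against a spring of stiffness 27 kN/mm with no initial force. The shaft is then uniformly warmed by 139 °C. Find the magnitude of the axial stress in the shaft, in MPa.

σ ≈ 41.4 MPa (compressive)

The unrestrained thermal change is αΔT L = 16.7×10⁻⁶ × 139 × 1725 = 4.004 mm.
With a force P in the spring, the elastic change of the shaft is PL/(AE) and that of the spring is P/k; compatibility requires their sum to equal δ_free.
P [ L/(AE) + 1/k ] = δ_free → P [ 1725/(2375×197×10³) + 1/(27×10³) ] = 4.004.
P = 4.004 / 4.072×10⁻⁵ = 98330 N.
σ = P/A = 98330/2375 = 41.4 MPa.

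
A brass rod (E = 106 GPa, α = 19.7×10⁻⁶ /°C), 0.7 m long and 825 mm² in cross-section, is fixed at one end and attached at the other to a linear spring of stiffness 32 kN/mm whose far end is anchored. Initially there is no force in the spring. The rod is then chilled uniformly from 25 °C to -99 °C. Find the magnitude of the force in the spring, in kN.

P ≈ 43.6 kN

Free thermal contraction: δ_free = αΔT L = 19.7×10⁻⁶ × 124 × 700 = 1.71 mm.
Let P be the tensile force in the spring. The rod extends elastically by PL/(AE) and the spring stretches by P/k; together these equal δ_free.
P [ L/(AE) + 1/k ] = δ_free → P [ 700/(825×106×10³) + 1/(32×10³) ] = 1.71.
P = 1.71 / 3.925×10⁻⁵ = 43560 N.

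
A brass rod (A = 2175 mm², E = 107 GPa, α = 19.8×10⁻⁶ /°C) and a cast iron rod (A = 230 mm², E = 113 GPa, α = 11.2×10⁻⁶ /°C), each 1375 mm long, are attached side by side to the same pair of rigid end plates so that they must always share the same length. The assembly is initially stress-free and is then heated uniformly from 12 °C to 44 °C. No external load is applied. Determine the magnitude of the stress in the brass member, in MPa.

σ ≈ 2.96 MPa (compressive)

Both members must finish at the same length. With the larger α, the brass tends to over-expand; the plates restrain it, putting the brass in compression and the cast iron in tension. With no external load the two internal forces are equal and opposite, magnitude P.
Equating the net (thermal + elastic) strains gives |α₁ − α₂|·ΔT = P·[1/(A₁E₁) + 1/(A₂E₂)].
|α₁ − α₂|·ΔT = 8.6×10⁻⁶ × 32 = 0.0002752.
1/(A₁E₁) + 1/(A₂E₂) = 1/(2175×107×10³) + 1/(230×113×10³) = 4.277×10⁻⁸ N⁻¹.
P = 0.0002752 / 4.277×10⁻⁸ = 6434 N = 6.434 kN.
σ_{brass} = P/A₁ = 6434/2175 = 2.958 MPa, compressive.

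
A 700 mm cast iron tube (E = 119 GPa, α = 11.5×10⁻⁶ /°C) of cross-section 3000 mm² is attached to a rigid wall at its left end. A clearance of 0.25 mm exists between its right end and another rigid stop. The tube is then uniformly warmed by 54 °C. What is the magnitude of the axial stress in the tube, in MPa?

Unrestrained expansion: δ_free = αΔT L = 11.5×10⁻⁶ × 54 × 700 = 0.4347 mm.
After closing the 0.25 mm clearance, 0.4347 − 0.25 = 0.1847 mm of expansion remains to be suppressed by the wall.
Compatibility: PL/(AE) = 0.1847 mm, so σ = P/A = E × (0.1847/700) = 31.4 MPa.

σ ≈ 31.4 MPa (compressive)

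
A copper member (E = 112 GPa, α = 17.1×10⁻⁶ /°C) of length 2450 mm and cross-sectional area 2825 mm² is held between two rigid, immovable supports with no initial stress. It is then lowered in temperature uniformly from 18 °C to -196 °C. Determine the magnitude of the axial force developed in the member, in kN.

P ≈ 1160 kN (tensile)

The ends cannot move, so σ = EαΔT = 112×10³ × 17.1×10⁻⁶ × 214 = 409.9 MPa.
Then P = σA = 409.9 × 2825 mm² = 1158 kN, tensile.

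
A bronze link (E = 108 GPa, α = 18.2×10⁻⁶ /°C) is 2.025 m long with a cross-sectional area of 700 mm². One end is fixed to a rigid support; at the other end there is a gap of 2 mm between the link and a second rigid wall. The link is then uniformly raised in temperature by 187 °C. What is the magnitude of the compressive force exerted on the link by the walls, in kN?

If the wall were absent the link would grow by αΔT L = 18.2×10⁻⁶ × 187 × 2025 = 6.892 mm.
After closing the 2 mm clearance, 6.892 − 2 = 4.892 mm of expansion remains to be suppressed by the wall.
Compatibility: PL/(AE) = 4.892 mm, so σ = P/A = E × (4.892/2025) = 260.9 MPa.
Force on the wall = σA = 260.9 × 700 mm² = 182.6 kN.

P ≈ 183 kN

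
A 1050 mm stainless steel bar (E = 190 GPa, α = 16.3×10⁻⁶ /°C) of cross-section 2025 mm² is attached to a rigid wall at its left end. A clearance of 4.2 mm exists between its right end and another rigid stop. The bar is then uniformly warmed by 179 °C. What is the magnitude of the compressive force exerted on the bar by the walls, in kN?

P ≈ 0 kN

Unrestrained expansion: δ_free = αΔT L = 16.3×10⁻⁶ × 179 × 1050 = 3.064 mm.
This is smaller than the 4.2 mm clearance, so the bar expands freely without reaching the stop — the stress is zero.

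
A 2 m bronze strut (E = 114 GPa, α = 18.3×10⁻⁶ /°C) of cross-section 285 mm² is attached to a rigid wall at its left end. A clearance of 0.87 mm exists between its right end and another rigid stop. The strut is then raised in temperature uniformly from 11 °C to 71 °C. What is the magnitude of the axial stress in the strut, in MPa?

σ ≈ 75.6 MPa (compressive)

If the wall were absent the strut would grow by αΔT L = 18.3×10⁻⁶ × 60 × 2000 = 2.196 mm.
The gap closes (δ_free > 0.87 mm) and the wall then resists a further 2.196 − 0.87 = 1.326 mm of expansion.
Compatibility: PL/(AE) = 1.326 mm, so σ = P/A = E × (1.326/2000) = 75.58 MPa.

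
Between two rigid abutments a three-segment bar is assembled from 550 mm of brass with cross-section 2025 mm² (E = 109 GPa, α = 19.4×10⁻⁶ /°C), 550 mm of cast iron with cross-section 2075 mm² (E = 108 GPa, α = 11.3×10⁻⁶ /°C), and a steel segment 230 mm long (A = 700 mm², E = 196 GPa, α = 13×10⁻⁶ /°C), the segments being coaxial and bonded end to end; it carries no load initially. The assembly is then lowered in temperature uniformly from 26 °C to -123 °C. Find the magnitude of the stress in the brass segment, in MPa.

Free thermal contraction of the whole bar: Σ αᵢΔT Lᵢ = 19.4×10⁻⁶×149×550 + 11.3×10⁻⁶×149×550 + 13×10⁻⁶×149×230 = 2.961 mm.
Since the ends are fixed, an axial force P builds up, equal in every segment, with P · Σ Lᵢ/(AᵢEᵢ) = δ_free.
Σ Lᵢ/(AᵢEᵢ) = 550/(2025×109×10³) + 550/(2075×108×10³) + 230/(700×196×10³) = 6.622×10⁻⁶ mm/N.
P = 2.961 / 6.622×10⁻⁶ = 447200 N = 447.2 kN, tensile.
σ_{brass} = P / A = 447200 / 2025 = 220.8 MPa.

σ ≈ 221 MPa (tensile)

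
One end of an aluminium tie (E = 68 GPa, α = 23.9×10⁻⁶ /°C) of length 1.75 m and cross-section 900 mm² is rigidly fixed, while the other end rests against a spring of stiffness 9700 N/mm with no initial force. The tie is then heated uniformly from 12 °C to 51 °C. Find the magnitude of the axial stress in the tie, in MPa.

σ ≈ 13.8 MPa (compressive)

The unrestrained thermal change is αΔT L = 23.9×10⁻⁶ × 39 × 1750 = 1.631 mm.
With a force P in the spring, the elastic change of the tie is PL/(AE) and that of the spring is P/k; compatibility requires their sum to equal δ_free.
So P = δ_free / [L/(AE) + 1/k] = 1.631 / [ 1750/(900×68×10³) + 1/(9700) ].
P = 1.631 / 0.0001317 = 12390 N.
σ = P/A = 12390/900 = 13.76 MPa.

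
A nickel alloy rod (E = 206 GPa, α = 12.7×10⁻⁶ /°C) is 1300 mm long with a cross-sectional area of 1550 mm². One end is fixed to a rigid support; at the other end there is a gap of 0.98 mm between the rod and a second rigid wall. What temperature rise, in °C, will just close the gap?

The gap closes when αΔT L = 0.98 mm, since the rod is still unstressed at that instant.
ΔT = 0.98 / (12.7×10⁻⁶ × 1300) = 59.36 °C.

ΔT ≈ 59.4 °C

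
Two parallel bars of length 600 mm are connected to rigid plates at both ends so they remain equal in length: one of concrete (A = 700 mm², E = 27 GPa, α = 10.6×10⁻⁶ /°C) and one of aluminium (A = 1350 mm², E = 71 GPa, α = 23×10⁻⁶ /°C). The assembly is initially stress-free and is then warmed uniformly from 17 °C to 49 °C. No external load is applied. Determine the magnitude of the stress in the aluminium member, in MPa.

Equilibrium of a rigid end plate with no external load gives equal and opposite internal forces ±P in the two members. Since α_{aluminium} > α_{concrete}, heating drives the aluminium into compression and the concrete into tension.
Equating the net (thermal + elastic) strains gives |α₁ − α₂|·ΔT = P·[1/(A₁E₁) + 1/(A₂E₂)].
|α₁ − α₂|·ΔT = 12.4×10⁻⁶ × 32 = 0.0003968.
1/(A₁E₁) + 1/(A₂E₂) = 1/(700×27×10³) + 1/(1350×71×10³) = 6.334×10⁻⁸ N⁻¹.
P = 0.0003968 / 6.334×10⁻⁸ = 6264 N = 6.264 kN.
σ_{aluminium} = P/A₂ = 6264/1350 = 4.64 MPa, compressive.

σ ≈ 4.64 MPa (compressive)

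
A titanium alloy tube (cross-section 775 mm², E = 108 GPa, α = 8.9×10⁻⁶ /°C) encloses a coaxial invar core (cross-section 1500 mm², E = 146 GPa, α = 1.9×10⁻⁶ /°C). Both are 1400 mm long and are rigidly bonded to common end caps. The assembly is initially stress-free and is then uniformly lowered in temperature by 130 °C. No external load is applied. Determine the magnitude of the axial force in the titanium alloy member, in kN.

P ≈ 55.1 kN (tensile in the titanium alloy)

Equilibrium of a rigid end plate with no external load gives equal and opposite internal forces ±P in the two members. Since α_{titanium alloy} > α_{invar}, cooling drives the titanium alloy into tension and the invar into compression.
Setting the final lengths equal and cancelling L: (α₁ − α₂)ΔT = P/(A₁E₁) + P/(A₂E₂).
|α₁ − α₂|·ΔT = 7×10⁻⁶ × 130 = 0.00091.
1/(A₁E₁) + 1/(A₂E₂) = 1/(775×108×10³) + 1/(1500×146×10³) = 1.651×10⁻⁸ N⁻¹.
So P = 0.00091 / 1.651×10⁻⁸ = 55.11 kN.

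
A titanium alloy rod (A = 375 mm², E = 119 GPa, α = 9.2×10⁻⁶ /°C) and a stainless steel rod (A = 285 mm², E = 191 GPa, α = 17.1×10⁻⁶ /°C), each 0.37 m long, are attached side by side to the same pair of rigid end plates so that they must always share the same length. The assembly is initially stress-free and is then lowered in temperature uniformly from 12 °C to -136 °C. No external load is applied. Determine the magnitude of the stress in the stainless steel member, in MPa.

σ ≈ 101 MPa (tensile)

The stainless steel has the larger α, so on cooling it would change length more than the titanium alloy if both were free. The rigid plates force a common final length, so the stainless steel is put into tension and the titanium alloy into compression, with equal and opposite forces P (no external load).
Compatibility of the two members (thermal + elastic change equal): (α₁ − α₂)ΔT = P·[1/(A₁E₁) + 1/(A₂E₂)].
|α₁ − α₂|·ΔT = 7.9×10⁻⁶ × 148 = 0.001169.
1/(A₁E₁) + 1/(A₂E₂) = 1/(375×119×10³) + 1/(285×191×10³) = 4.078×10⁻⁸ N⁻¹.
So P = 0.001169 / 4.078×10⁻⁸ = 28.67 kN.
σ_{stainless steel} = P/A₂ = 28670/285 = 100.6 MPa, tensile.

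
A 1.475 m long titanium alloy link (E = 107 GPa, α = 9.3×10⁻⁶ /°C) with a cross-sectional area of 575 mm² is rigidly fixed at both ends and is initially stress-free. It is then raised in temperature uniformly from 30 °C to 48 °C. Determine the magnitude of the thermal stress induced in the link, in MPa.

With length fixed, the mechanical strain must cancel the thermal strain αΔT = 9.3×10⁻⁶ × 18 = 167.4×10⁻⁶.
The stress required to suppress this strain is σ = Eε = 107×10³ × 167.4×10⁻⁶ = 17.91 MPa, compressive since the link is trying to expand.

σ ≈ 17.9 MPa (compressive)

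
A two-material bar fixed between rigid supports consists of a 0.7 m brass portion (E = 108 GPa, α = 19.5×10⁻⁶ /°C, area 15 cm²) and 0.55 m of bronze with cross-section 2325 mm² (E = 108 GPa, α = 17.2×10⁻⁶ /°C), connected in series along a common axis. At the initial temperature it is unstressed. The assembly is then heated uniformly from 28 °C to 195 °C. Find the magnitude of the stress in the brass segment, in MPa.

σ ≈ 395 MPa (compressive)

With the walls removed the bar would change length by δ_free = Σ αᵢΔT Lᵢ = 19.5×10⁻⁶×167×700 + 17.2×10⁻⁶×167×550 = 3.859 mm.
Since the ends are fixed, an axial force P builds up, equal in every segment, with P · Σ Lᵢ/(AᵢEᵢ) = δ_free.
Σ Lᵢ/(AᵢEᵢ) = 700/(1500×108×10³) + 550/(2325×108×10³) = 6.511×10⁻⁶ mm/N.
Hence P = δ_free / Σ(L/AE) = 3.859/6.511×10⁻⁶ = 592.7 kN (compressive).
σ_{brass} = P / A = 592700 / 1500 = 395.1 MPa.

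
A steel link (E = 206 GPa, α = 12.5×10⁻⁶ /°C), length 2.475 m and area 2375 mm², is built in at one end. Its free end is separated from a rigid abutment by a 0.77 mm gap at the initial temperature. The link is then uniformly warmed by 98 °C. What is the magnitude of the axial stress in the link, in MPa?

If the wall were absent the link would grow by αΔT L = 12.5×10⁻⁶ × 98 × 2475 = 3.032 mm.
After closing the 0.77 mm clearance, 3.032 − 0.77 = 2.262 mm of expansion remains to be suppressed by the wall.
That suppressed elongation corresponds to σ = E·Δ/L = 206×10³ × 2.262/2475 = 188.3 MPa.

σ ≈ 188 MPa (compressive)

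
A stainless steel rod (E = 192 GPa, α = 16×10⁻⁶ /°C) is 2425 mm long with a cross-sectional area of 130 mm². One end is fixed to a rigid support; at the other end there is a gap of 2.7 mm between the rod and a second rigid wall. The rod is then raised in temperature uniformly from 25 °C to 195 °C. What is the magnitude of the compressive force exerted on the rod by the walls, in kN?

If the wall were absent the rod would grow by αΔT L = 16×10⁻⁶ × 170 × 2425 = 6.596 mm.
This exceeds the 2.7 mm gap, so the wall pushes back. The portion of expansion that must be recovered elastically is δ_free − gap = 6.596 − 2.7 = 3.896 mm.
Compatibility: PL/(AE) = 3.896 mm, so σ = P/A = E × (3.896/2425) = 308.5 MPa.
Force on the wall = σA = 308.5 × 130 mm² = 40.1 kN.

P ≈ 40.1 kN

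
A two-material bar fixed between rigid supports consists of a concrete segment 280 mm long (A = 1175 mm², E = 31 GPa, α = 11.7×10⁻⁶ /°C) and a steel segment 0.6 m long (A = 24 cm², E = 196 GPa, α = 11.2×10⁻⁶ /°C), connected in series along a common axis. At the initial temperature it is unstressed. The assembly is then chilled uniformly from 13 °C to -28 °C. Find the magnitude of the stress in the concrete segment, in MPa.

If the supports were absent, the total length change would be Σ αᵢΔT Lᵢ = 11.7×10⁻⁶×41×280 + 11.2×10⁻⁶×41×600 = 0.4098 mm.
The walls prevent any net length change, so an axial force P (same in every segment) develops. Compatibility: P · Σ Lᵢ/(AᵢEᵢ) = δ_free.
Σ Lᵢ/(AᵢEᵢ) = 280/(1175×31×10³) + 600/(2400×196×10³) = 8.963×10⁻⁶ mm/N.
P = 0.4098 / 8.963×10⁻⁶ = 45730 N = 45.73 kN, tensile.
σ_{concrete} = P / A = 45730 / 1175 = 38.92 MPa.

σ ≈ 38.9 MPa (tensile)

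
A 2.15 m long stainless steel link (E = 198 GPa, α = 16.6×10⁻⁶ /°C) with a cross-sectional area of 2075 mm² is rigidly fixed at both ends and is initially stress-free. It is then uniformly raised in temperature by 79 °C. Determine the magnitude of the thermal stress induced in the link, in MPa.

σ ≈ 260 MPa (compressive)

The supports are rigid, so the total axial strain is zero. The restrained thermal strain is ε = αΔT = 16.6×10⁻⁶ × 79 = 1311.4×10⁻⁶.
Hence σ = E·αΔT = 198×10³ × 1311.4×10⁻⁶ = 259.7 MPa, compressive.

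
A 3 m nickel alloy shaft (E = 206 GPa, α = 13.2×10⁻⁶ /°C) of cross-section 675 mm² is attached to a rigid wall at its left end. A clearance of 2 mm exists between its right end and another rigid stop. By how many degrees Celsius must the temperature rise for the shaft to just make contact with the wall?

The gap closes when αΔT L = 2 mm, since the shaft is still unstressed at that instant.
So ΔT = g/(αL) = 2/(13.2×10⁻⁶ × 3000) = 50.51 °C.

ΔT ≈ 50.5 °C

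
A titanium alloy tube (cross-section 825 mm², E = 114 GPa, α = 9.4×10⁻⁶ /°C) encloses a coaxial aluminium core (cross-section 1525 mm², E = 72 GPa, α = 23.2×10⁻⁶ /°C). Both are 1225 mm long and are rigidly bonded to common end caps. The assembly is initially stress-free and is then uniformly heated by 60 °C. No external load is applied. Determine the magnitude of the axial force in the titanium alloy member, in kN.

The aluminium has the larger α, so on heating it would change length more than the titanium alloy if both were free. The rigid plates force a common final length, so the aluminium is put into compression and the titanium alloy into tension, with equal and opposite forces P (no external load).
Setting the final lengths equal and cancelling L: (α₁ − α₂)ΔT = P/(A₁E₁) + P/(A₂E₂).
|α₁ − α₂|·ΔT = 13.8×10⁻⁶ × 60 = 0.000828.
1/(A₁E₁) + 1/(A₂E₂) = 1/(825×114×10³) + 1/(1525×72×10³) = 1.974×10⁻⁸ N⁻¹.
So P = 0.000828 / 1.974×10⁻⁸ = 41.95 kN.

P ≈ 41.9 kN (tensile in the titanium alloy)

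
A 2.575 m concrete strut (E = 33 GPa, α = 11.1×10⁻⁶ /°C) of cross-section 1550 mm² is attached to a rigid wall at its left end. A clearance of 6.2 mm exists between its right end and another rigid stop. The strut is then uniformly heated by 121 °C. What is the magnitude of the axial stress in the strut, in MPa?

σ ≈ 0 MPa

Free thermal elongation = αΔT L = 11.1×10⁻⁶ × 121 × 2575 = 3.458 mm.
This is smaller than the 6.2 mm clearance, so the strut expands freely without reaching the stop — the stress is zero.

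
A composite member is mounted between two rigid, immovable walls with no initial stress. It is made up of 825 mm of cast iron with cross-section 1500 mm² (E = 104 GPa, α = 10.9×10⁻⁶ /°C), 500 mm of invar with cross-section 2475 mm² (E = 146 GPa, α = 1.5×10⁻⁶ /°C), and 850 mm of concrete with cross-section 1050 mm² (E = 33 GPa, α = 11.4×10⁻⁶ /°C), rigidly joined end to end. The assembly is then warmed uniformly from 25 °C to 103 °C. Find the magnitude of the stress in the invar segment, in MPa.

σ ≈ 19.6 MPa (compressive)

Free thermal expansion of the whole bar: Σ αᵢΔT Lᵢ = 10.9×10⁻⁶×78×825 + 1.5×10⁻⁶×78×500 + 11.4×10⁻⁶×78×850 = 1.516 mm.
Since the ends are fixed, an axial force P builds up, equal in every segment, with P · Σ Lᵢ/(AᵢEᵢ) = δ_free.
The series flexibility is Σ Lᵢ/(AᵢEᵢ) = 825/(1500×104×10³) + 500/(2475×146×10³) + 850/(1050×33×10³) = 3.12×10⁻⁵ mm/N.
So P = 1.516 / 3.12×10⁻⁵ = 48.58 kN, compressive.
σ_{invar} = P / A = 48580 / 2475 = 19.63 MPa.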